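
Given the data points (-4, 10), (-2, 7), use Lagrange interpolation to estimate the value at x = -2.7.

Lagrange interpolation formula:
P(x) = Σ yᵢ × Lᵢ(x)
where Lᵢ(x) = Π_{j≠i} (x - xⱼ)/(xᵢ - xⱼ)

L_0(-2.7) = (-2.7 - (-2))/(-4 - (-2)) = 0.350000
L_1(-2.7) = (-2.7 - (-4))/(-2 - (-4)) = 0.650000

P(-2.7) = 10×L_0(-2.7) + 7×L_1(-2.7)
P(-2.7) = 8.050000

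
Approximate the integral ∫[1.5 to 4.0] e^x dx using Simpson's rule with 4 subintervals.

f(x) = e^x
a = 1.5, b = 4.0, n = 4
h = (b - a)/n = 0.625000

Simpson's rule: (h/3)[f(x₀) + 4f(x₁) + 2f(x₂) + ... + f(xₙ)]

x_0 = 1.5000, f(x_0) = 4.481689, coefficient = 1
x_1 = 2.1250, f(x_1) = 8.372897, coefficient = 4
x_2 = 2.7500, f(x_2) = 15.642632, coefficient = 2
x_3 = 3.3750, f(x_3) = 29.224284, coefficient = 4
x_4 = 4.0000, f(x_4) = 54.598150, coefficient = 1

I ≈ (0.625000/3) × 240.753828 = 50.157047
Exact value: 50.116461
Error: 0.040587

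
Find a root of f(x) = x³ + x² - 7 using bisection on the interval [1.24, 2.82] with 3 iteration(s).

f(x) = x³ + x² - 7
Initial interval: [1.24, 2.82]

Iteration 1:
  c_1 = (1.240000 + 2.820000)/2 = 2.030000
  f(c_1) = f(2.030000) = 5.486327
  f(a) × f(c) < 0, new interval: [1.240000, 2.030000]
Iteration 2:
  c_2 = (1.240000 + 2.030000)/2 = 1.635000
  f(c_2) = f(1.635000) = 0.043948
  f(a) × f(c) < 0, new interval: [1.240000, 1.635000]
Iteration 3:
  c_3 = (1.240000 + 1.635000)/2 = 1.437500
  f(c_3) = f(1.437500) = -1.963135
  f(a) × f(c) ≥ 0, new interval: [1.437500, 1.635000]

After 3 iteration(s), the approximation is c_3 = 1.437500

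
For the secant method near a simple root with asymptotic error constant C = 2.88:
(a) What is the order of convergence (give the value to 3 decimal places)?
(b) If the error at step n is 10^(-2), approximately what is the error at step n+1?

(a) Secant method has superlinear convergence with order φ = (1+√5)/2 ≈ 1.618.
    This means |e_{n+1}| ≈ C|e_n|^1.618.

(b) With |e_n| = 10^(-2) and C = 2.88:
    |e_{n+1}| ≈ 2.88 × (10^(-2))^1.618 = 2.88 × 10^(-3.24)

(a) ≈ 1.618 (golden ratio); (b) |e_{n+1}| ≈ 1.672e-03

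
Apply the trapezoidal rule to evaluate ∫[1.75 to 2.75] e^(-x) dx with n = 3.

f(x) = e^(-x)
a = 1.75, b = 2.75, n = 3
h = (b - a)/n = 0.333333

Trapezoidal rule: (h/2)[f(x₀) + 2f(x₁) + 2f(x₂) + ... + f(xₙ)]

x_0 = 1.7500, f(x_0) = 0.173774, coefficient = 1
x_1 = 2.0833, f(x_1) = 0.124514, coefficient = 2
x_2 = 2.4167, f(x_2) = 0.089219, coefficient = 2
x_3 = 2.7500, f(x_3) = 0.063928, coefficient = 1

I ≈ (0.333333/2) × 0.665168 = 0.110861
Exact value: 0.109846
Error: 0.001015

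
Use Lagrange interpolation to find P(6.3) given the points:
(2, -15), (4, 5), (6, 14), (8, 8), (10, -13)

Lagrange interpolation formula:
P(x) = Σ yᵢ × Lᵢ(x)
where Lᵢ(x) = Π_{j≠i} (x - xⱼ)/(xᵢ - xⱼ)

L_0(6.3) = (6.3 - 4)/(2 - 4) × (6.3 - 6)/(2 - 6) × (6.3 - 8)/(2 - 8) × (6.3 - 10)/(2 - 10) = 0.011302
L_1(6.3) = (6.3 - 2)/(4 - 2) × (6.3 - 6)/(4 - 6) × (6.3 - 8)/(4 - 8) × (6.3 - 10)/(4 - 10) = -0.084522
L_2(6.3) = (6.3 - 2)/(6 - 2) × (6.3 - 4)/(6 - 4) × (6.3 - 8)/(6 - 8) × (6.3 - 10)/(6 - 10) = 0.972002
L_3(6.3) = (6.3 - 2)/(8 - 2) × (6.3 - 4)/(8 - 4) × (6.3 - 6)/(8 - 6) × (6.3 - 10)/(8 - 10) = 0.114353
L_4(6.3) = (6.3 - 2)/(10 - 2) × (6.3 - 4)/(10 - 4) × (6.3 - 6)/(10 - 6) × (6.3 - 8)/(10 - 8) = -0.013135

P(6.3) = (-15)×L_0(6.3) + 5×L_1(6.3) + 14×L_2(6.3) + 8×L_3(6.3) + (-13)×L_4(6.3)
P(6.3) = 14.101459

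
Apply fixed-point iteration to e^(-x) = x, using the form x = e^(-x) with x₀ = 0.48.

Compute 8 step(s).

Equation: e^(-x) = x
Fixed-point form: x = e^(-x)
x₀ = 0.48

x_1 = g(0.480000) = 0.618783
x_2 = g(0.618783) = 0.538599
x_3 = g(0.538599) = 0.583565
x_4 = g(0.583565) = 0.557906
x_5 = g(0.557906) = 0.572407
x_6 = g(0.572407) = 0.564166
x_7 = g(0.564166) = 0.568834
x_8 = g(0.568834) = 0.566185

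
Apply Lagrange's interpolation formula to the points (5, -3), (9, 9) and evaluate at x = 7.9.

Lagrange interpolation formula:
P(x) = Σ yᵢ × Lᵢ(x)
where Lᵢ(x) = Π_{j≠i} (x - xⱼ)/(xᵢ - xⱼ)

L_0(7.9) = (7.9 - 9)/(5 - 9) = 0.275000
L_1(7.9) = (7.9 - 5)/(9 - 5) = 0.725000

P(7.9) = (-3)×L_0(7.9) + 9×L_1(7.9)
P(7.9) = 5.700000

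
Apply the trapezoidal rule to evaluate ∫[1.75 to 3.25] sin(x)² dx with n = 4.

f(x) = sin(x)²
a = 1.75, b = 3.25, n = 4
h = (b - a)/n = 0.375000

Trapezoidal rule: (h/2)[f(x₀) + 2f(x₁) + 2f(x₂) + ... + f(xₙ)]

x_0 = 1.7500, f(x_0) = 0.968228, coefficient = 1
x_1 = 2.1250, f(x_1) = 0.723044, coefficient = 2
x_2 = 2.5000, f(x_2) = 0.358169, coefficient = 2
x_3 = 2.8750, f(x_3) = 0.069404, coefficient = 2
x_4 = 3.2500, f(x_4) = 0.011706, coefficient = 1

I ≈ (0.375000/2) × 3.281167 = 0.615219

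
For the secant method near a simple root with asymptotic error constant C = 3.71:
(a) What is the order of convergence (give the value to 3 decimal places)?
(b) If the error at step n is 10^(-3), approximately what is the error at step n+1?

(a) Secant method has superlinear convergence with order φ = (1+√5)/2 ≈ 1.618.
    This means |e_{n+1}| ≈ C|e_n|^1.618.

(b) With |e_n| = 10^(-3) and C = 3.71:
    |e_{n+1}| ≈ 3.71 × (10^(-3))^1.618 = 3.71 × 10^(-4.85)

(a) ≈ 1.618 (golden ratio); (b) |e_{n+1}| ≈ 5.191e-05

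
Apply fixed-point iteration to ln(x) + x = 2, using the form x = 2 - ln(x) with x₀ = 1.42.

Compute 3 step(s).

Equation: ln(x) + x = 2
Fixed-point form: x = 2 - ln(x)
x₀ = 1.42

x_1 = g(1.420000) = 1.649343
x_2 = g(1.649343) = 1.499623
x_3 = g(1.499623) = 1.594786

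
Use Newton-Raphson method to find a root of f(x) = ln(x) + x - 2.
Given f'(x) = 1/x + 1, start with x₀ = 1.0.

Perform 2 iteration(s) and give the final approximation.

f(x) = ln(x) + x - 2
f'(x) = 1/x + 1
x₀ = 1.0

Newton-Raphson formula: x_{n+1} = x_n - f(x_n)/f'(x_n)

Iteration 1:
  f(1.000000) = -1.000000
  f'(1.000000) = 2.000000
  x_1 = 1.000000 - (-1.000000)/2.000000 = 1.500000
Iteration 2:
  f(1.500000) = -0.094535
  f'(1.500000) = 1.666667
  x_2 = 1.500000 - (-0.094535)/1.666667 = 1.556721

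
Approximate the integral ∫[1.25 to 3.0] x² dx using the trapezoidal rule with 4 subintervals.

f(x) = x²
a = 1.25, b = 3.0, n = 4
h = (b - a)/n = 0.437500

Trapezoidal rule: (h/2)[f(x₀) + 2f(x₁) + 2f(x₂) + ... + f(xₙ)]

x_0 = 1.2500, f(x_0) = 1.562500, coefficient = 1
x_1 = 1.6875, f(x_1) = 2.847656, coefficient = 2
x_2 = 2.1250, f(x_2) = 4.515625, coefficient = 2
x_3 = 2.5625, f(x_3) = 6.566406, coefficient = 2
x_4 = 3.0000, f(x_4) = 9.000000, coefficient = 1

I ≈ (0.437500/2) × 38.421875 = 8.404785
Exact value: 8.348958
Error: 0.055827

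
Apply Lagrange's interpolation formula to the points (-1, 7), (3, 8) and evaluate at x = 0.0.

Lagrange interpolation formula:
P(x) = Σ yᵢ × Lᵢ(x)
where Lᵢ(x) = Π_{j≠i} (x - xⱼ)/(xᵢ - xⱼ)

L_0(0.0) = (0.0 - 3)/(-1 - 3) = 0.750000
L_1(0.0) = (0.0 - (-1))/(3 - (-1)) = 0.250000

P(0.0) = 7×L_0(0.0) + 8×L_1(0.0)
P(0.0) = 7.250000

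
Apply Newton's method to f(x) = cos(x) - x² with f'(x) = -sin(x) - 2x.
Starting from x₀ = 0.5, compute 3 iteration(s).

f(x) = cos(x) - x²
f'(x) = -sin(x) - 2x
x₀ = 0.5

Newton-Raphson formula: x_{n+1} = x_n - f(x_n)/f'(x_n)

Iteration 1:
  f(0.500000) = 0.627583
  f'(0.500000) = -1.479426
  x_1 = 0.500000 - 0.627583/(-1.479426) = 0.924207
Iteration 2:
  f(0.924207) = -0.251691
  f'(0.924207) = -2.646557
  x_2 = 0.924207 - (-0.251691)/(-2.646557) = 0.829106
Iteration 3:
  f(0.829106) = -0.011881
  f'(0.829106) = -2.395539
  x_3 = 0.829106 - (-0.011881)/(-2.395539) = 0.824146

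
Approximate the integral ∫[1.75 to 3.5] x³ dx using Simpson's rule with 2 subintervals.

f(x) = x³
a = 1.75, b = 3.5, n = 2
h = (b - a)/n = 0.875000

Simpson's rule: (h/3)[f(x₀) + 4f(x₁) + 2f(x₂) + ... + f(xₙ)]

x_0 = 1.7500, f(x_0) = 5.359375, coefficient = 1
x_1 = 2.6250, f(x_1) = 18.087891, coefficient = 4
x_2 = 3.5000, f(x_2) = 42.875000, coefficient = 1

I ≈ (0.875000/3) × 120.585938 = 35.170898
Exact value: 35.170898
Error: 0.000000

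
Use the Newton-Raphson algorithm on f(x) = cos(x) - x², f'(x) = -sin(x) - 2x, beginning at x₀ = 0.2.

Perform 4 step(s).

f(x) = cos(x) - x²
f'(x) = -sin(x) - 2x
x₀ = 0.2

Newton-Raphson formula: x_{n+1} = x_n - f(x_n)/f'(x_n)

Iteration 1:
  f(0.200000) = 0.940067
  f'(0.200000) = -0.598669
  x_1 = 0.200000 - 0.940067/(-0.598669) = 1.770260
Iteration 2:
  f(1.770260) = -3.331965
  f'(1.770260) = -4.520693
  x_2 = 1.770260 - (-3.331965)/(-4.520693) = 1.033213
Iteration 3:
  f(1.033213) = -0.555467
  f'(1.033213) = -2.925374
  x_3 = 1.033213 - (-0.555467)/(-2.925374) = 0.843334
Iteration 4:
  f(0.843334) = -0.046236
  f'(0.843334) = -2.433532
  x_4 = 0.843334 - (-0.046236)/(-2.433532) = 0.824335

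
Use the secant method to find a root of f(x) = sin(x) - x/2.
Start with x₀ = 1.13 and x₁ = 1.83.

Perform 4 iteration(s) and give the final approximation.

f(x) = sin(x) - x/2
x₀ = 1.13, x₁ = 1.83

Secant formula: x_{n+1} = x_n - f(x_n)(x_n - x_{n-1})/(f(x_n) - f(x_{n-1}))

Iteration 1:
  f(1.130000) = 0.339412
  f(1.830000) = 0.051594
  x_2 = 1.830000 - 0.051594×(1.830000 - 1.130000)/(0.051594 - 0.339412)
       = 1.955482
Iteration 2:
  f(1.830000) = 0.051594
  f(1.955482) = -0.050825
  x_3 = 1.955482 - (-0.050825)×(1.955482 - 1.830000)/(-0.050825 - 0.051594)
       = 1.893213
Iteration 3:
  f(1.955482) = -0.050825
  f(1.893213) = 0.001866
  x_4 = 1.893213 - 0.001866×(1.893213 - 1.955482)/(0.001866 - (-0.050825))
       = 1.895418
Iteration 4:
  f(1.893213) = 0.001866
  f(1.895418) = 0.000062
  x_5 = 1.895418 - 0.000062×(1.895418 - 1.893213)/(0.000062 - 0.001866)
       = 1.895494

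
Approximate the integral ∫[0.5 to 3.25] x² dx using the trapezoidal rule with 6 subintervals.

f(x) = x²
a = 0.5, b = 3.25, n = 6
h = (b - a)/n = 0.458333

Trapezoidal rule: (h/2)[f(x₀) + 2f(x₁) + 2f(x₂) + ... + f(xₙ)]

x_0 = 0.5000, f(x_0) = 0.250000, coefficient = 1
x_1 = 0.9583, f(x_1) = 0.918403, coefficient = 2
x_2 = 1.4167, f(x_2) = 2.006944, coefficient = 2
x_3 = 1.8750, f(x_3) = 3.515625, coefficient = 2
x_4 = 2.3333, f(x_4) = 5.444444, coefficient = 2
x_5 = 2.7917, f(x_5) = 7.793403, coefficient = 2
x_6 = 3.2500, f(x_6) = 10.562500, coefficient = 1

I ≈ (0.458333/2) × 50.170139 = 11.497323
Exact value: 11.401042
Error: 0.096282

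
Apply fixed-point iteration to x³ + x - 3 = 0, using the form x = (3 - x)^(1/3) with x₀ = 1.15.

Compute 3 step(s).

Equation: x³ + x - 3 = 0
Fixed-point form: x = (3 - x)^(1/3)
x₀ = 1.15

x_1 = g(1.150000) = 1.227601
x_2 = g(1.227601) = 1.210191
x_3 = g(1.210191) = 1.214140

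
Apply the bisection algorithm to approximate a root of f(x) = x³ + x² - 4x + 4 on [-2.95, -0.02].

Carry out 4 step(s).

f(x) = x³ + x² - 4x + 4
Initial interval: [-2.95, -0.02]

Iteration 1:
  c_1 = (-2.950000 + (-0.020000))/2 = -1.485000
  f(c_1) = f(-1.485000) = 8.870466
  f(a) × f(c) < 0, new interval: [-2.950000, -1.485000]
Iteration 2:
  c_2 = (-2.950000 + (-1.485000))/2 = -2.217500
  f(c_2) = f(-2.217500) = 6.883180
  f(a) × f(c) < 0, new interval: [-2.950000, -2.217500]
Iteration 3:
  c_3 = (-2.950000 + (-2.217500))/2 = -2.583750
  f(c_3) = f(-2.583750) = 3.762259
  f(a) × f(c) < 0, new interval: [-2.950000, -2.583750]
Iteration 4:
  c_4 = (-2.950000 + (-2.583750))/2 = -2.766875
  f(c_4) = f(-2.766875) = 1.541017
  f(a) × f(c) < 0, new interval: [-2.950000, -2.766875]

After 4 iteration(s), the approximation is c_4 = -2.766875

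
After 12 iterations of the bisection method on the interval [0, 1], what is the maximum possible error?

Bisection error bound: |error| ≤ (b-a)/2^n
|error| ≤ (1 - 0)/2^12 = 1/2^12
|error| ≤ 0.0002441406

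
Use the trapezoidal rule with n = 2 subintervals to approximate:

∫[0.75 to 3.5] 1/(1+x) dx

f(x) = 1/(1+x)
a = 0.75, b = 3.5, n = 2
h = (b - a)/n = 1.375000

Trapezoidal rule: (h/2)[f(x₀) + 2f(x₁) + 2f(x₂) + ... + f(xₙ)]

x_0 = 0.7500, f(x_0) = 0.571429, coefficient = 1
x_1 = 2.1250, f(x_1) = 0.320000, coefficient = 2
x_2 = 3.5000, f(x_2) = 0.222222, coefficient = 1

I ≈ (1.375000/2) × 1.433651 = 0.985635
Exact value: 0.944462
Error: 0.041173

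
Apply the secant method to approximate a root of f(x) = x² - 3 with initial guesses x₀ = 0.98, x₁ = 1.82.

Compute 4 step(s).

f(x) = x² - 3
x₀ = 0.98, x₁ = 1.82

Secant formula: x_{n+1} = x_n - f(x_n)(x_n - x_{n-1})/(f(x_n) - f(x_{n-1}))

Iteration 1:
  f(0.980000) = -2.039600
  f(1.820000) = 0.312400
  x_2 = 1.820000 - 0.312400×(1.820000 - 0.980000)/(0.312400 - (-2.039600))
       = 1.708429
Iteration 2:
  f(1.820000) = 0.312400
  f(1.708429) = -0.081272
  x_3 = 1.708429 - (-0.081272)×(1.708429 - 1.820000)/(-0.081272 - 0.312400)
       = 1.731462
Iteration 3:
  f(1.708429) = -0.081272
  f(1.731462) = -0.002039
  x_4 = 1.731462 - (-0.002039)×(1.731462 - 1.708429)/(-0.002039 - (-0.081272))
       = 1.732055
Iteration 4:
  f(1.731462) = -0.002039
  f(1.732055) = 0.000014
  x_5 = 1.732055 - 0.000014×(1.732055 - 1.731462)/(0.000014 - (-0.002039))
       = 1.732051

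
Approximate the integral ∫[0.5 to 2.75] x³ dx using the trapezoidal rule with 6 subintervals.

f(x) = x³
a = 0.5, b = 2.75, n = 6
h = (b - a)/n = 0.375000

Trapezoidal rule: (h/2)[f(x₀) + 2f(x₁) + 2f(x₂) + ... + f(xₙ)]

x_0 = 0.5000, f(x_0) = 0.125000, coefficient = 1
x_1 = 0.8750, f(x_1) = 0.669922, coefficient = 2
x_2 = 1.2500, f(x_2) = 1.953125, coefficient = 2
x_3 = 1.6250, f(x_3) = 4.291016, coefficient = 2
x_4 = 2.0000, f(x_4) = 8.000000, coefficient = 2
x_5 = 2.3750, f(x_5) = 13.396484, coefficient = 2
x_6 = 2.7500, f(x_6) = 20.796875, coefficient = 1

I ≈ (0.375000/2) × 77.542969 = 14.539307
Exact value: 14.282227
Error: 0.257080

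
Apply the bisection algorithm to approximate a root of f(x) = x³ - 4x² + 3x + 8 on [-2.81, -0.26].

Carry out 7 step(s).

f(x) = x³ - 4x² + 3x + 8
Initial interval: [-2.81, -0.26]

Iteration 1:
  c_1 = (-2.810000 + (-0.260000))/2 = -1.535000
  f(c_1) = f(-1.535000) = -9.646705
  f(a) × f(c) ≥ 0, new interval: [-1.535000, -0.260000]
Iteration 2:
  c_2 = (-1.535000 + (-0.260000))/2 = -0.897500
  f(c_2) = f(-0.897500) = 1.362533
  f(a) × f(c) < 0, new interval: [-1.535000, -0.897500]
Iteration 3:
  c_3 = (-1.535000 + (-0.897500))/2 = -1.216250
  f(c_3) = f(-1.216250) = -3.364961
  f(a) × f(c) ≥ 0, new interval: [-1.216250, -0.897500]
Iteration 4:
  c_4 = (-1.216250 + (-0.897500))/2 = -1.056875
  f(c_4) = f(-1.056875) = -0.819077
  f(a) × f(c) ≥ 0, new interval: [-1.056875, -0.897500]
Iteration 5:
  c_5 = (-1.056875 + (-0.897500))/2 = -0.977188
  f(c_5) = f(-0.977188) = 0.315744
  f(a) × f(c) < 0, new interval: [-1.056875, -0.977188]
Iteration 6:
  c_6 = (-1.056875 + (-0.977188))/2 = -1.017031
  f(c_6) = f(-1.017031) = -0.240473
  f(a) × f(c) ≥ 0, new interval: [-1.017031, -0.977188]
Iteration 7:
  c_7 = (-1.017031 + (-0.977188))/2 = -0.997109
  f(c_7) = f(-0.997109) = 0.040410
  f(a) × f(c) < 0, new interval: [-1.017031, -0.997109]

After 7 iteration(s), the approximation is c_7 = -0.997109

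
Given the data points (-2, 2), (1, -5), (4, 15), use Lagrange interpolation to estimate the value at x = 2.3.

Lagrange interpolation formula:
P(x) = Σ yᵢ × Lᵢ(x)
where Lᵢ(x) = Π_{j≠i} (x - xⱼ)/(xᵢ - xⱼ)

L_0(2.3) = (2.3 - 1)/(-2 - 1) × (2.3 - 4)/(-2 - 4) = -0.122778
L_1(2.3) = (2.3 - (-2))/(1 - (-2)) × (2.3 - 4)/(1 - 4) = 0.812222
L_2(2.3) = (2.3 - (-2))/(4 - (-2)) × (2.3 - 1)/(4 - 1) = 0.310556

P(2.3) = 2×L_0(2.3) + (-5)×L_1(2.3) + 15×L_2(2.3)
P(2.3) = 0.351667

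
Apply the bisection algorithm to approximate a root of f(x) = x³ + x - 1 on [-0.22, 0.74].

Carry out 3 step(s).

f(x) = x³ + x - 1
Initial interval: [-0.22, 0.74]

Iteration 1:
  c_1 = (-0.220000 + 0.740000)/2 = 0.260000
  f(c_1) = f(0.260000) = -0.722424
  f(a) × f(c) ≥ 0, new interval: [0.260000, 0.740000]
Iteration 2:
  c_2 = (0.260000 + 0.740000)/2 = 0.500000
  f(c_2) = f(0.500000) = -0.375000
  f(a) × f(c) ≥ 0, new interval: [0.500000, 0.740000]
Iteration 3:
  c_3 = (0.500000 + 0.740000)/2 = 0.620000
  f(c_3) = f(0.620000) = -0.141672
  f(a) × f(c) ≥ 0, new interval: [0.620000, 0.740000]

After 3 iteration(s), the approximation is c_3 = 0.620000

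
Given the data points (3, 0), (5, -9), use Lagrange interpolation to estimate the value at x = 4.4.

Lagrange interpolation formula:
P(x) = Σ yᵢ × Lᵢ(x)
where Lᵢ(x) = Π_{j≠i} (x - xⱼ)/(xᵢ - xⱼ)

L_0(4.4) = (4.4 - 5)/(3 - 5) = 0.300000
L_1(4.4) = (4.4 - 3)/(5 - 3) = 0.700000

P(4.4) = 0×L_0(4.4) + (-9)×L_1(4.4)
P(4.4) = -6.300000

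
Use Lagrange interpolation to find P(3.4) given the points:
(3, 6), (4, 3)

Lagrange interpolation formula:
P(x) = Σ yᵢ × Lᵢ(x)
where Lᵢ(x) = Π_{j≠i} (x - xⱼ)/(xᵢ - xⱼ)

L_0(3.4) = (3.4 - 4)/(3 - 4) = 0.600000
L_1(3.4) = (3.4 - 3)/(4 - 3) = 0.400000

P(3.4) = 6×L_0(3.4) + 3×L_1(3.4)
P(3.4) = 4.800000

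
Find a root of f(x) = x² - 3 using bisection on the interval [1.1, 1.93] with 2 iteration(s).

f(x) = x² - 3
Initial interval: [1.1, 1.93]

Iteration 1:
  c_1 = (1.100000 + 1.930000)/2 = 1.515000
  f(c_1) = f(1.515000) = -0.704775
  f(a) × f(c) ≥ 0, new interval: [1.515000, 1.930000]
Iteration 2:
  c_2 = (1.515000 + 1.930000)/2 = 1.722500
  f(c_2) = f(1.722500) = -0.032994
  f(a) × f(c) ≥ 0, new interval: [1.722500, 1.930000]

After 2 iteration(s), the approximation is c_2 = 1.722500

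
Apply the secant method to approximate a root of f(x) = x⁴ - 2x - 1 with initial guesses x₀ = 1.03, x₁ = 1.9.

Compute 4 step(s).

f(x) = x⁴ - 2x - 1
x₀ = 1.03, x₁ = 1.9

Secant formula: x_{n+1} = x_n - f(x_n)(x_n - x_{n-1})/(f(x_n) - f(x_{n-1}))

Iteration 1:
  f(1.030000) = -1.934491
  f(1.900000) = 8.232100
  x_2 = 1.900000 - 8.232100×(1.900000 - 1.030000)/(8.232100 - (-1.934491))
       = 1.195543
Iteration 2:
  f(1.900000) = 8.232100
  f(1.195543) = -1.348122
  x_3 = 1.195543 - (-1.348122)×(1.195543 - 1.900000)/(-1.348122 - 8.232100)
       = 1.294674
Iteration 3:
  f(1.195543) = -1.348122
  f(1.294674) = -0.779769
  x_4 = 1.294674 - (-0.779769)×(1.294674 - 1.195543)/(-0.779769 - (-1.348122))
       = 1.430679
Iteration 4:
  f(1.294674) = -0.779769
  f(1.430679) = 0.328204
  x_5 = 1.430679 - 0.328204×(1.430679 - 1.294674)/(0.328204 - (-0.779769))
       = 1.390391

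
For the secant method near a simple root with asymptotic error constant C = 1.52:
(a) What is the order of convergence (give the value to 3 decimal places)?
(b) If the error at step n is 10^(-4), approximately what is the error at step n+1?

(a) Secant method has superlinear convergence with order φ = (1+√5)/2 ≈ 1.618.
    This means |e_{n+1}| ≈ C|e_n|^1.618.

(b) With |e_n| = 10^(-4) and C = 1.52:
    |e_{n+1}| ≈ 1.52 × (10^(-4))^1.618 = 1.52 × 10^(-6.47)

(a) ≈ 1.618 (golden ratio); (b) |e_{n+1}| ≈ 5.125e-07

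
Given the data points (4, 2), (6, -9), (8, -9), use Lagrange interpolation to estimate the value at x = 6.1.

Lagrange interpolation formula:
P(x) = Σ yᵢ × Lᵢ(x)
where Lᵢ(x) = Π_{j≠i} (x - xⱼ)/(xᵢ - xⱼ)

L_0(6.1) = (6.1 - 6)/(4 - 6) × (6.1 - 8)/(4 - 8) = -0.023750
L_1(6.1) = (6.1 - 4)/(6 - 4) × (6.1 - 8)/(6 - 8) = 0.997500
L_2(6.1) = (6.1 - 4)/(8 - 4) × (6.1 - 6)/(8 - 6) = 0.026250

P(6.1) = 2×L_0(6.1) + (-9)×L_1(6.1) + (-9)×L_2(6.1)
P(6.1) = -9.261250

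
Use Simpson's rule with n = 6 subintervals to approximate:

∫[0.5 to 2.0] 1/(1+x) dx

f(x) = 1/(1+x)
a = 0.5, b = 2.0, n = 6
h = (b - a)/n = 0.250000

Simpson's rule: (h/3)[f(x₀) + 4f(x₁) + 2f(x₂) + ... + f(xₙ)]

x_0 = 0.5000, f(x_0) = 0.666667, coefficient = 1
x_1 = 0.7500, f(x_1) = 0.571429, coefficient = 4
x_2 = 1.0000, f(x_2) = 0.500000, coefficient = 2
x_3 = 1.2500, f(x_3) = 0.444444, coefficient = 4
x_4 = 1.5000, f(x_4) = 0.400000, coefficient = 2
x_5 = 1.7500, f(x_5) = 0.363636, coefficient = 4
x_6 = 2.0000, f(x_6) = 0.333333, coefficient = 1

I ≈ (0.250000/3) × 8.318038 = 0.693170
Exact value: 0.693147
Error: 0.000023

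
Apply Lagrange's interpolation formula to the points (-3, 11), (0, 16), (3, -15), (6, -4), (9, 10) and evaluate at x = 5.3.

Lagrange interpolation formula:
P(x) = Σ yᵢ × Lᵢ(x)
where Lᵢ(x) = Π_{j≠i} (x - xⱼ)/(xᵢ - xⱼ)

L_0(5.3) = (5.3 - 0)/(-3 - 0) × (5.3 - 3)/(-3 - 3) × (5.3 - 6)/(-3 - 6) × (5.3 - 9)/(-3 - 9) = 0.016241
L_1(5.3) = (5.3 - (-3))/(0 - (-3)) × (5.3 - 3)/(0 - 3) × (5.3 - 6)/(0 - 6) × (5.3 - 9)/(0 - 9) = -0.101735
L_2(5.3) = (5.3 - (-3))/(3 - (-3)) × (5.3 - 0)/(3 - 0) × (5.3 - 6)/(3 - 6) × (5.3 - 9)/(3 - 9) = 0.351648
L_3(5.3) = (5.3 - (-3))/(6 - (-3)) × (5.3 - 0)/(6 - 0) × (5.3 - 3)/(6 - 3) × (5.3 - 9)/(6 - 9) = 0.770278
L_4(5.3) = (5.3 - (-3))/(9 - (-3)) × (5.3 - 0)/(9 - 0) × (5.3 - 3)/(9 - 3) × (5.3 - 6)/(9 - 6) = -0.036432

P(5.3) = 11×L_0(5.3) + 16×L_1(5.3) + (-15)×L_2(5.3) + (-4)×L_3(5.3) + 10×L_4(5.3)
P(5.3) = -10.169265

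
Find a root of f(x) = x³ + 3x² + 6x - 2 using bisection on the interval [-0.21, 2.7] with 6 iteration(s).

f(x) = x³ + 3x² + 6x - 2
Initial interval: [-0.21, 2.7]

Iteration 1:
  c_1 = (-0.210000 + 2.700000)/2 = 1.245000
  f(c_1) = f(1.245000) = 12.049856
  f(a) × f(c) < 0, new interval: [-0.210000, 1.245000]
Iteration 2:
  c_2 = (-0.210000 + 1.245000)/2 = 0.517500
  f(c_2) = f(0.517500) = 2.047008
  f(a) × f(c) < 0, new interval: [-0.210000, 0.517500]
Iteration 3:
  c_3 = (-0.210000 + 0.517500)/2 = 0.153750
  f(c_3) = f(0.153750) = -1.002948
  f(a) × f(c) ≥ 0, new interval: [0.153750, 0.517500]
Iteration 4:
  c_4 = (0.153750 + 0.517500)/2 = 0.335625
  f(c_4) = f(0.335625) = 0.389489
  f(a) × f(c) < 0, new interval: [0.153750, 0.335625]
Iteration 5:
  c_5 = (0.153750 + 0.335625)/2 = 0.244688
  f(c_5) = f(0.244688) = -0.337609
  f(a) × f(c) ≥ 0, new interval: [0.244688, 0.335625]
Iteration 6:
  c_6 = (0.244688 + 0.335625)/2 = 0.290156
  f(c_6) = f(0.290156) = 0.017938
  f(a) × f(c) < 0, new interval: [0.244688, 0.290156]

After 6 iteration(s), the approximation is c_6 = 0.290156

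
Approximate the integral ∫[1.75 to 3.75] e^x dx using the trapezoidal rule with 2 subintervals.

f(x) = e^x
a = 1.75, b = 3.75, n = 2
h = (b - a)/n = 1.000000

Trapezoidal rule: (h/2)[f(x₀) + 2f(x₁) + 2f(x₂) + ... + f(xₙ)]

x_0 = 1.7500, f(x_0) = 5.754603, coefficient = 1
x_1 = 2.7500, f(x_1) = 15.642632, coefficient = 2
x_2 = 3.7500, f(x_2) = 42.521082, coefficient = 1

I ≈ (1.000000/2) × 79.560948 = 39.780474
Exact value: 36.766479
Error: 3.013995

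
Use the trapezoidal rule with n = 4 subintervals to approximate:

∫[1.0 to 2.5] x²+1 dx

f(x) = x²+1
a = 1.0, b = 2.5, n = 4
h = (b - a)/n = 0.375000

Trapezoidal rule: (h/2)[f(x₀) + 2f(x₁) + 2f(x₂) + ... + f(xₙ)]

x_0 = 1.0000, f(x_0) = 2.000000, coefficient = 1
x_1 = 1.3750, f(x_1) = 2.890625, coefficient = 2
x_2 = 1.7500, f(x_2) = 4.062500, coefficient = 2
x_3 = 2.1250, f(x_3) = 5.515625, coefficient = 2
x_4 = 2.5000, f(x_4) = 7.250000, coefficient = 1

I ≈ (0.375000/2) × 34.187500 = 6.410156
Exact value: 6.375000
Error: 0.035156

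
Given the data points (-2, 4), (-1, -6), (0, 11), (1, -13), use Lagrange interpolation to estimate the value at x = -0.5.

Lagrange interpolation formula:
P(x) = Σ yᵢ × Lᵢ(x)
where Lᵢ(x) = Π_{j≠i} (x - xⱼ)/(xᵢ - xⱼ)

L_0(-0.5) = (-0.5 - (-1))/(-2 - (-1)) × (-0.5 - 0)/(-2 - 0) × (-0.5 - 1)/(-2 - 1) = -0.062500
L_1(-0.5) = (-0.5 - (-2))/(-1 - (-2)) × (-0.5 - 0)/(-1 - 0) × (-0.5 - 1)/(-1 - 1) = 0.562500
L_2(-0.5) = (-0.5 - (-2))/(0 - (-2)) × (-0.5 - (-1))/(0 - (-1)) × (-0.5 - 1)/(0 - 1) = 0.562500
L_3(-0.5) = (-0.5 - (-2))/(1 - (-2)) × (-0.5 - (-1))/(1 - (-1)) × (-0.5 - 0)/(1 - 0) = -0.062500

P(-0.5) = 4×L_0(-0.5) + (-6)×L_1(-0.5) + 11×L_2(-0.5) + (-13)×L_3(-0.5)
P(-0.5) = 3.375000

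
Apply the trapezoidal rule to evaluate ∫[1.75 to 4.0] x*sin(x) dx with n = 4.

f(x) = x*sin(x)
a = 1.75, b = 4.0, n = 4
h = (b - a)/n = 0.562500

Trapezoidal rule: (h/2)[f(x₀) + 2f(x₁) + 2f(x₂) + ... + f(xₙ)]

x_0 = 1.7500, f(x_0) = 1.721975, coefficient = 1
x_1 = 2.3125, f(x_1) = 1.705050, coefficient = 2
x_2 = 2.8750, f(x_2) = 0.757407, coefficient = 2
x_3 = 3.4375, f(x_3) = -1.002402, coefficient = 2
x_4 = 4.0000, f(x_4) = -3.027210, coefficient = 1

I ≈ (0.562500/2) × 1.614875 = 0.454184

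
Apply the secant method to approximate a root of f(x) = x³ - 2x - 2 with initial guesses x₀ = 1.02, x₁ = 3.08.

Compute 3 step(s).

f(x) = x³ - 2x - 2
x₀ = 1.02, x₁ = 3.08

Secant formula: x_{n+1} = x_n - f(x_n)(x_n - x_{n-1})/(f(x_n) - f(x_{n-1}))

Iteration 1:
  f(1.020000) = -2.978792
  f(3.080000) = 21.058112
  x_2 = 3.080000 - 21.058112×(3.080000 - 1.020000)/(21.058112 - (-2.978792))
       = 1.275287
Iteration 2:
  f(3.080000) = 21.058112
  f(1.275287) = -2.476502
  x_3 = 1.275287 - (-2.476502)×(1.275287 - 3.080000)/(-2.476502 - 21.058112)
       = 1.465194
Iteration 3:
  f(1.275287) = -2.476502
  f(1.465194) = -1.784921
  x_4 = 1.465194 - (-1.784921)×(1.465194 - 1.275287)/(-1.784921 - (-2.476502))
       = 1.955329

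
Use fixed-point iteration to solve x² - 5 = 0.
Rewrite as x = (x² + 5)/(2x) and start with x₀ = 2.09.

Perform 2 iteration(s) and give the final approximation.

Equation: x² - 5 = 0
Fixed-point form: x = (x² + 5)/(2x)
x₀ = 2.09

x_1 = g(2.090000) = 2.241172
x_2 = g(2.241172) = 2.236074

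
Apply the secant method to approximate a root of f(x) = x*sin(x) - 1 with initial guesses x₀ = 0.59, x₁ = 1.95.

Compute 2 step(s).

f(x) = x*sin(x) - 1
x₀ = 0.59, x₁ = 1.95

Secant formula: x_{n+1} = x_n - f(x_n)(x_n - x_{n-1})/(f(x_n) - f(x_{n-1}))

Iteration 1:
  f(0.590000) = -0.671747
  f(1.950000) = 0.811471
  x_2 = 1.950000 - 0.811471×(1.950000 - 0.590000)/(0.811471 - (-0.671747))
       = 1.205942
Iteration 2:
  f(1.950000) = 0.811471
  f(1.205942) = 0.126561
  x_3 = 1.205942 - 0.126561×(1.205942 - 1.950000)/(0.126561 - 0.811471)
       = 1.068451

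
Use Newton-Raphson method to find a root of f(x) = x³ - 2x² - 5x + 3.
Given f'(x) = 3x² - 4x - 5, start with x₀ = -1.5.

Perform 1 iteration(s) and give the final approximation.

f(x) = x³ - 2x² - 5x + 3
f'(x) = 3x² - 4x - 5
x₀ = -1.5

Newton-Raphson formula: x_{n+1} = x_n - f(x_n)/f'(x_n)

Iteration 1:
  f(-1.500000) = 2.625000
  f'(-1.500000) = 7.750000
  x_1 = -1.500000 - 2.625000/7.750000 = -1.838710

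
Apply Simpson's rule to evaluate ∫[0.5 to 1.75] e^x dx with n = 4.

f(x) = e^x
a = 0.5, b = 1.75, n = 4
h = (b - a)/n = 0.312500

Simpson's rule: (h/3)[f(x₀) + 4f(x₁) + 2f(x₂) + ... + f(xₙ)]

x_0 = 0.5000, f(x_0) = 1.648721, coefficient = 1
x_1 = 0.8125, f(x_1) = 2.253535, coefficient = 4
x_2 = 1.1250, f(x_2) = 3.080217, coefficient = 2
x_3 = 1.4375, f(x_3) = 4.210157, coefficient = 4
x_4 = 1.7500, f(x_4) = 5.754603, coefficient = 1

I ≈ (0.312500/3) × 39.418526 = 4.106096
Exact value: 4.105881
Error: 0.000215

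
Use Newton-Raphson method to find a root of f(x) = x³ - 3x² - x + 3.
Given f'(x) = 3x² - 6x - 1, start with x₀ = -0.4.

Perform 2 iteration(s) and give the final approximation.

f(x) = x³ - 3x² - x + 3
f'(x) = 3x² - 6x - 1
x₀ = -0.4

Newton-Raphson formula: x_{n+1} = x_n - f(x_n)/f'(x_n)

Iteration 1:
  f(-0.400000) = 2.856000
  f'(-0.400000) = 1.880000
  x_1 = -0.400000 - 2.856000/1.880000 = -1.919149
Iteration 2:
  f(-1.919149) = -13.198729
  f'(-1.919149) = 21.564292
  x_2 = -1.919149 - (-13.198729)/21.564292 = -1.307085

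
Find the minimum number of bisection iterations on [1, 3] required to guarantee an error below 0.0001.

We need (b-a)/2^n ≤ 0.0001
(3 - 1)/2^n ≤ 0.0001
2/2^n ≤ 0.0001
2^n ≥ 20000
n ≥ log₂(20000) = 14.29
n ≥ 15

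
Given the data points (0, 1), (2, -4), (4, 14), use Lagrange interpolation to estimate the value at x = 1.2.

Lagrange interpolation formula:
P(x) = Σ yᵢ × Lᵢ(x)
where Lᵢ(x) = Π_{j≠i} (x - xⱼ)/(xᵢ - xⱼ)

L_0(1.2) = (1.2 - 2)/(0 - 2) × (1.2 - 4)/(0 - 4) = 0.280000
L_1(1.2) = (1.2 - 0)/(2 - 0) × (1.2 - 4)/(2 - 4) = 0.840000
L_2(1.2) = (1.2 - 0)/(4 - 0) × (1.2 - 2)/(4 - 2) = -0.120000

P(1.2) = 1×L_0(1.2) + (-4)×L_1(1.2) + 14×L_2(1.2)
P(1.2) = -4.760000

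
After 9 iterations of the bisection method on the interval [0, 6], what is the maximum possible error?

Bisection error bound: |error| ≤ (b-a)/2^n
|error| ≤ (6 - 0)/2^9 = 6/2^9
|error| ≤ 0.0117187500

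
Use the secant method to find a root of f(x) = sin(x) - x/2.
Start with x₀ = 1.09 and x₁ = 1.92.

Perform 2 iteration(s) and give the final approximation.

f(x) = sin(x) - x/2
x₀ = 1.09, x₁ = 1.92

Secant formula: x_{n+1} = x_n - f(x_n)(x_n - x_{n-1})/(f(x_n) - f(x_{n-1}))

Iteration 1:
  f(1.090000) = 0.341627
  f(1.920000) = -0.020355
  x_2 = 1.920000 - (-0.020355)×(1.920000 - 1.090000)/(-0.020355 - 0.341627)
       = 1.873328
Iteration 2:
  f(1.920000) = -0.020355
  f(1.873328) = 0.017921
  x_3 = 1.873328 - 0.017921×(1.873328 - 1.920000)/(0.017921 - (-0.020355))
       = 1.895180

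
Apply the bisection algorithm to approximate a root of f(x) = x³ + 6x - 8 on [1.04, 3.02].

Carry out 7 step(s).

f(x) = x³ + 6x - 8
Initial interval: [1.04, 3.02]

Iteration 1:
  c_1 = (1.040000 + 3.020000)/2 = 2.030000
  f(c_1) = f(2.030000) = 12.545427
  f(a) × f(c) < 0, new interval: [1.040000, 2.030000]
Iteration 2:
  c_2 = (1.040000 + 2.030000)/2 = 1.535000
  f(c_2) = f(1.535000) = 4.826805
  f(a) × f(c) < 0, new interval: [1.040000, 1.535000]
Iteration 3:
  c_3 = (1.040000 + 1.535000)/2 = 1.287500
  f(c_3) = f(1.287500) = 1.859232
  f(a) × f(c) < 0, new interval: [1.040000, 1.287500]
Iteration 4:
  c_4 = (1.040000 + 1.287500)/2 = 1.163750
  f(c_4) = f(1.163750) = 0.558583
  f(a) × f(c) < 0, new interval: [1.040000, 1.163750]
Iteration 5:
  c_5 = (1.040000 + 1.163750)/2 = 1.101875
  f(c_5) = f(1.101875) = -0.050932
  f(a) × f(c) ≥ 0, new interval: [1.101875, 1.163750]
Iteration 6:
  c_6 = (1.101875 + 1.163750)/2 = 1.132812
  f(c_6) = f(1.132812) = 0.250573
  f(a) × f(c) < 0, new interval: [1.101875, 1.132812]
Iteration 7:
  c_7 = (1.101875 + 1.132812)/2 = 1.117344
  f(c_7) = f(1.117344) = 0.099018
  f(a) × f(c) < 0, new interval: [1.101875, 1.117344]

After 7 iteration(s), the approximation is c_7 = 1.117344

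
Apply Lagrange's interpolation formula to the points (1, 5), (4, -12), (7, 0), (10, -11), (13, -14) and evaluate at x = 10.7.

Lagrange interpolation formula:
P(x) = Σ yᵢ × Lᵢ(x)
where Lᵢ(x) = Π_{j≠i} (x - xⱼ)/(xᵢ - xⱼ)

L_0(10.7) = (10.7 - 4)/(1 - 4) × (10.7 - 7)/(1 - 7) × (10.7 - 10)/(1 - 10) × (10.7 - 13)/(1 - 13) = -0.020531
L_1(10.7) = (10.7 - 1)/(4 - 1) × (10.7 - 7)/(4 - 7) × (10.7 - 10)/(4 - 10) × (10.7 - 13)/(4 - 13) = 0.118895
L_2(10.7) = (10.7 - 1)/(7 - 1) × (10.7 - 4)/(7 - 4) × (10.7 - 10)/(7 - 10) × (10.7 - 13)/(7 - 13) = -0.322944
L_3(10.7) = (10.7 - 1)/(10 - 1) × (10.7 - 4)/(10 - 4) × (10.7 - 7)/(10 - 7) × (10.7 - 13)/(10 - 13) = 1.137994
L_4(10.7) = (10.7 - 1)/(13 - 1) × (10.7 - 4)/(13 - 4) × (10.7 - 7)/(13 - 7) × (10.7 - 10)/(13 - 10) = 0.086586

P(10.7) = 5×L_0(10.7) + (-12)×L_1(10.7) + 0×L_2(10.7) + (-11)×L_3(10.7) + (-14)×L_4(10.7)
P(10.7) = -15.259533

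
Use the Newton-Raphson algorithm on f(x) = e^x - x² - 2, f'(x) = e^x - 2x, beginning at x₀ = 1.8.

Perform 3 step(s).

f(x) = e^x - x² - 2
f'(x) = e^x - 2x
x₀ = 1.8

Newton-Raphson formula: x_{n+1} = x_n - f(x_n)/f'(x_n)

Iteration 1:
  f(1.800000) = 0.809647
  f'(1.800000) = 2.449647
  x_1 = 1.800000 - 0.809647/2.449647 = 1.469484
Iteration 2:
  f(1.469484) = 0.187608
  f'(1.469484) = 1.408024
  x_2 = 1.469484 - 0.187608/1.408024 = 1.336242
Iteration 3:
  f(1.336242) = 0.019175
  f'(1.336242) = 1.132234
  x_3 = 1.336242 - 0.019175/1.132234 = 1.319306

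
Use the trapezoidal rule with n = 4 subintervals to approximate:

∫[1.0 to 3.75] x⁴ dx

f(x) = x⁴
a = 1.0, b = 3.75, n = 4
h = (b - a)/n = 0.687500

Trapezoidal rule: (h/2)[f(x₀) + 2f(x₁) + 2f(x₂) + ... + f(xₙ)]

x_0 = 1.0000, f(x_0) = 1.000000, coefficient = 1
x_1 = 1.6875, f(x_1) = 8.109146, coefficient = 2
x_2 = 2.3750, f(x_2) = 31.816650, coefficient = 2
x_3 = 3.0625, f(x_3) = 87.963882, coefficient = 2
x_4 = 3.7500, f(x_4) = 197.753906, coefficient = 1

I ≈ (0.687500/2) × 454.533264 = 156.245810
Exact value: 148.115430
Error: 8.130380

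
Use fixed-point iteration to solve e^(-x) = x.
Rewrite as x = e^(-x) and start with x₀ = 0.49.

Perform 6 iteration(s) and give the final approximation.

Equation: e^(-x) = x
Fixed-point form: x = e^(-x)
x₀ = 0.49

x_1 = g(0.490000) = 0.612626
x_2 = g(0.612626) = 0.541926
x_3 = g(0.541926) = 0.581627
x_4 = g(0.581627) = 0.558988
x_5 = g(0.558988) = 0.571787
x_6 = g(0.571787) = 0.564516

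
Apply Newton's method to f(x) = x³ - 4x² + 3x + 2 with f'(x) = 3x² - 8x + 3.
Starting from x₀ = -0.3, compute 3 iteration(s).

f(x) = x³ - 4x² + 3x + 2
f'(x) = 3x² - 8x + 3
x₀ = -0.3

Newton-Raphson formula: x_{n+1} = x_n - f(x_n)/f'(x_n)

Iteration 1:
  f(-0.300000) = 0.713000
  f'(-0.300000) = 5.670000
  x_1 = -0.300000 - 0.713000/5.670000 = -0.425750
Iteration 2:
  f(-0.425750) = -0.079472
  f'(-0.425750) = 6.949785
  x_2 = -0.425750 - (-0.079472)/6.949785 = -0.414314
Iteration 3:
  f(-0.414314) = -0.000689
  f'(-0.414314) = 6.829484
  x_3 = -0.414314 - (-0.000689)/6.829484 = -0.414214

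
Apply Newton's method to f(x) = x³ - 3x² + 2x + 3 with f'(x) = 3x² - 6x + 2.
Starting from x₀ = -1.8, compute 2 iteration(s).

f(x) = x³ - 3x² + 2x + 3
f'(x) = 3x² - 6x + 2
x₀ = -1.8

Newton-Raphson formula: x_{n+1} = x_n - f(x_n)/f'(x_n)

Iteration 1:
  f(-1.800000) = -16.152000
  f'(-1.800000) = 22.520000
  x_1 = -1.800000 - (-16.152000)/22.520000 = -1.082771
Iteration 2:
  f(-1.082771) = -3.952153
  f'(-1.082771) = 12.013803
  x_2 = -1.082771 - (-3.952153)/12.013803 = -0.753803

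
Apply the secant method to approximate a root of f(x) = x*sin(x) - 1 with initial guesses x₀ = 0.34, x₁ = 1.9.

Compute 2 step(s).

f(x) = x*sin(x) - 1
x₀ = 0.34, x₁ = 1.9

Secant formula: x_{n+1} = x_n - f(x_n)(x_n - x_{n-1})/(f(x_n) - f(x_{n-1}))

Iteration 1:
  f(0.340000) = -0.886614
  f(1.900000) = 0.797970
  x_2 = 1.900000 - 0.797970×(1.900000 - 0.340000)/(0.797970 - (-0.886614))
       = 1.161044
Iteration 2:
  f(1.900000) = 0.797970
  f(1.161044) = 0.064933
  x_3 = 1.161044 - 0.064933×(1.161044 - 1.900000)/(0.064933 - 0.797970)
       = 1.095587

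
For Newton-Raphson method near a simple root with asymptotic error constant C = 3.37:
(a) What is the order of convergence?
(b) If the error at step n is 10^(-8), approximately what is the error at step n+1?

(a) Newton-Raphson has quadratic (order 2) convergence near simple roots.
    This means |e_{n+1}| ≈ C|e_n|².

(b) With |e_n| = 10^(-8) and C = 3.37:
    |e_{n+1}| ≈ 3.37 × (10^(-8))² = 3.37 × 10^(-16)

(a) 2 (quadratic); (b) |e_{n+1}| ≈ 3.370e-16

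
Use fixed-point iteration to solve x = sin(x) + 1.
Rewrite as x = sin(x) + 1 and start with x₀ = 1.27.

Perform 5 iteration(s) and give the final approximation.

Equation: x = sin(x) + 1
Fixed-point form: x = sin(x) + 1
x₀ = 1.27

x_1 = g(1.270000) = 1.955101
x_2 = g(1.955101) = 1.927059
x_3 = g(1.927059) = 1.937207
x_4 = g(1.937207) = 1.933619
x_5 = g(1.933619) = 1.934899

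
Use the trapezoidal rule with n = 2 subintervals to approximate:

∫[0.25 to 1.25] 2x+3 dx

f(x) = 2x+3
a = 0.25, b = 1.25, n = 2
h = (b - a)/n = 0.500000

Trapezoidal rule: (h/2)[f(x₀) + 2f(x₁) + 2f(x₂) + ... + f(xₙ)]

x_0 = 0.2500, f(x_0) = 3.500000, coefficient = 1
x_1 = 0.7500, f(x_1) = 4.500000, coefficient = 2
x_2 = 1.2500, f(x_2) = 5.500000, coefficient = 1

I ≈ (0.500000/2) × 18.000000 = 4.500000
Exact value: 4.500000
Error: 0.000000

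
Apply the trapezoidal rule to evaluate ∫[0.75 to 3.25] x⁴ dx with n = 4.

f(x) = x⁴
a = 0.75, b = 3.25, n = 4
h = (b - a)/n = 0.625000

Trapezoidal rule: (h/2)[f(x₀) + 2f(x₁) + 2f(x₂) + ... + f(xₙ)]

x_0 = 0.7500, f(x_0) = 0.316406, coefficient = 1
x_1 = 1.3750, f(x_1) = 3.574463, coefficient = 2
x_2 = 2.0000, f(x_2) = 16.000000, coefficient = 2
x_3 = 2.6250, f(x_3) = 47.480713, coefficient = 2
x_4 = 3.2500, f(x_4) = 111.566406, coefficient = 1

I ≈ (0.625000/2) × 245.993164 = 76.872864
Exact value: 72.470703
Error: 4.402161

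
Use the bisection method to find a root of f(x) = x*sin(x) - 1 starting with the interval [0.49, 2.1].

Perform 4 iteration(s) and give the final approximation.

f(x) = x*sin(x) - 1
Initial interval: [0.49, 2.1]

Iteration 1:
  c_1 = (0.490000 + 2.100000)/2 = 1.295000
  f(c_1) = f(1.295000) = 0.246060
  f(a) × f(c) < 0, new interval: [0.490000, 1.295000]
Iteration 2:
  c_2 = (0.490000 + 1.295000)/2 = 0.892500
  f(c_2) = f(0.892500) = -0.305061
  f(a) × f(c) ≥ 0, new interval: [0.892500, 1.295000]
Iteration 3:
  c_3 = (0.892500 + 1.295000)/2 = 1.093750
  f(c_3) = f(1.093750) = -0.028362
  f(a) × f(c) ≥ 0, new interval: [1.093750, 1.295000]
Iteration 4:
  c_4 = (1.093750 + 1.295000)/2 = 1.194375
  f(c_4) = f(1.194375) = 0.110752
  f(a) × f(c) < 0, new interval: [1.093750, 1.194375]

After 4 iteration(s), the approximation is c_4 = 1.194375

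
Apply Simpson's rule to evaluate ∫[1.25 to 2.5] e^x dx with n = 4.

f(x) = e^x
a = 1.25, b = 2.5, n = 4
h = (b - a)/n = 0.312500

Simpson's rule: (h/3)[f(x₀) + 4f(x₁) + 2f(x₂) + ... + f(xₙ)]

x_0 = 1.2500, f(x_0) = 3.490343, coefficient = 1
x_1 = 1.5625, f(x_1) = 4.770733, coefficient = 4
x_2 = 1.8750, f(x_2) = 6.520819, coefficient = 2
x_3 = 2.1875, f(x_3) = 8.912903, coefficient = 4
x_4 = 2.5000, f(x_4) = 12.182494, coefficient = 1

I ≈ (0.312500/3) × 83.449020 = 8.692606
Exact value: 8.692151
Error: 0.000455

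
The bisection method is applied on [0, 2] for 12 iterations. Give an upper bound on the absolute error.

Bisection error bound: |error| ≤ (b-a)/2^n
|error| ≤ (2 - 0)/2^12 = 2/2^12
|error| ≤ 0.0004882812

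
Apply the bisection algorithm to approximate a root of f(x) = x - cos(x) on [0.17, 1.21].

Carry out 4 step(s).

f(x) = x - cos(x)
Initial interval: [0.17, 1.21]

Iteration 1:
  c_1 = (0.170000 + 1.210000)/2 = 0.690000
  f(c_1) = f(0.690000) = -0.081246
  f(a) × f(c) ≥ 0, new interval: [0.690000, 1.210000]
Iteration 2:
  c_2 = (0.690000 + 1.210000)/2 = 0.950000
  f(c_2) = f(0.950000) = 0.368317
  f(a) × f(c) < 0, new interval: [0.690000, 0.950000]
Iteration 3:
  c_3 = (0.690000 + 0.950000)/2 = 0.820000
  f(c_3) = f(0.820000) = 0.137779
  f(a) × f(c) < 0, new interval: [0.690000, 0.820000]
Iteration 4:
  c_4 = (0.690000 + 0.820000)/2 = 0.755000
  f(c_4) = f(0.755000) = 0.026728
  f(a) × f(c) < 0, new interval: [0.690000, 0.755000]

After 4 iteration(s), the approximation is c_4 = 0.755000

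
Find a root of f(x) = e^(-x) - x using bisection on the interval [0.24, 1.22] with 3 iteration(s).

f(x) = e^(-x) - x
Initial interval: [0.24, 1.22]

Iteration 1:
  c_1 = (0.240000 + 1.220000)/2 = 0.730000
  f(c_1) = f(0.730000) = -0.248091
  f(a) × f(c) < 0, new interval: [0.240000, 0.730000]
Iteration 2:
  c_2 = (0.240000 + 0.730000)/2 = 0.485000
  f(c_2) = f(0.485000) = 0.130697
  f(a) × f(c) ≥ 0, new interval: [0.485000, 0.730000]
Iteration 3:
  c_3 = (0.485000 + 0.730000)/2 = 0.607500
  f(c_3) = f(0.607500) = -0.062789
  f(a) × f(c) < 0, new interval: [0.485000, 0.607500]

After 3 iteration(s), the approximation is c_3 = 0.607500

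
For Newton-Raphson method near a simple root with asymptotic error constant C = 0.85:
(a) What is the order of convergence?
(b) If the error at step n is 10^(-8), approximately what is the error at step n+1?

(a) Newton-Raphson has quadratic (order 2) convergence near simple roots.
    This means |e_{n+1}| ≈ C|e_n|².

(b) With |e_n| = 10^(-8) and C = 0.85:
    |e_{n+1}| ≈ 0.85 × (10^(-8))² = 0.85 × 10^(-16)

(a) 2 (quadratic); (b) |e_{n+1}| ≈ 8.500e-17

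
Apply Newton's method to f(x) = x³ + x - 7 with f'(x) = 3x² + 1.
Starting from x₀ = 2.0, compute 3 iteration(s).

f(x) = x³ + x - 7
f'(x) = 3x² + 1
x₀ = 2.0

Newton-Raphson formula: x_{n+1} = x_n - f(x_n)/f'(x_n)

Iteration 1:
  f(2.000000) = 3.000000
  f'(2.000000) = 13.000000
  x_1 = 2.000000 - 3.000000/13.000000 = 1.769231
Iteration 2:
  f(1.769231) = 0.307237
  f'(1.769231) = 10.390533
  x_2 = 1.769231 - 0.307237/10.390533 = 1.739662
Iteration 3:
  f(1.739662) = 0.004615
  f'(1.739662) = 10.079270
  x_3 = 1.739662 - 0.004615/10.079270 = 1.739204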